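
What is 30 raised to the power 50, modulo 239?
113

Repeated squaring. Binary of 50 = 110010.
30^1 ≡ 30 (mod 239); 30^2 ≡ 183 (mod 239); 30^4 ≡ 29 (mod 239); 30^8 ≡ 124 (mod 239); 30^16 ≡ 80 (mod 239); 30^32 ≡ 186 (mod 239)
30^50 = 30^2 × 30^16 × 30^32 ≡ 113 (mod 239)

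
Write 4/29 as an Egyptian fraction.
1/8 + 1/78 + 1/9048

Greedy algorithm:
4/29: ceiling(29/4) = 8, use 1/8
3/232: ceiling(232/3) = 78, use 1/78
1/9048: ceiling(9048/1) = 9048, use 1/9048
Result: 4/29 = 1/8 + 1/78 + 1/9048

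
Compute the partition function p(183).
896684817527

p(n) counts ways to write n as a sum of positive integers (order ignored).
Euler's pentagonal recurrence: p(k) = p(k-1) + p(k-2) - p(k-5) - p(k-7) + p(k-12) + p(k-15) - ... (offsets j(3j∓1)/2, signs ++--, p(0)=1, p(<0)=0).
DP table for k = 0..182: p(0)=1, p(1)=1, p(2)=2, p(3)=3, p(4)=5, p(5)=7, p(6)=11, p(7)=15, p(8)=22, p(9)=30, p(10)=42, p(11)=56, p(12)=77, p(13)=101, p(14)=135, p(15)=176, p(16)=231, p(17)=297, p(18)=385, p(19)=490, p(20)=627, p(21)=792, p(22)=1002, p(23)=1255, p(24)=1575, p(25)=1958, p(26)=2436, p(27)=3010, p(28)=3718, p(29)=4565, p(30)=5604, p(31)=6842, p(32)=8349, p(33)=10143, p(34)=12310, p(35)=14883, p(36)=17977, p(37)=21637, p(38)=26015, p(39)=31185, p(40)=37338, p(41)=44583, p(42)=53174, p(43)=63261, p(44)=75175, p(45)=89134, p(46)=105558, p(47)=124754, p(48)=147273, p(49)=173525, p(50)=204226, p(51)=239943, p(52)=281589, p(53)=329931, p(54)=386155, p(55)=451276, p(56)=526823, p(57)=614154, p(58)=715220, p(59)=831820, p(60)=966467, p(61)=1121505, p(62)=1300156, p(63)=1505499, p(64)=1741630, p(65)=2012558, p(66)=2323520, p(67)=2679689, p(68)=3087735, p(69)=3554345, p(70)=4087968, p(71)=4697205, p(72)=5392783, p(73)=6185689, p(74)=7089500, p(75)=8118264, p(76)=9289091, p(77)=10619863, p(78)=12132164, p(79)=13848650, p(80)=15796476, p(81)=18004327, p(82)=20506255, p(83)=23338469, p(84)=26543660, p(85)=30167357, p(86)=34262962, p(87)=38887673, p(88)=44108109, p(89)=49995925, p(90)=56634173, p(91)=64112359, p(92)=72533807, p(93)=82010177, p(94)=92669720, p(95)=104651419, p(96)=118114304, p(97)=133230930, p(98)=150198136, p(99)=169229875, p(100)=190569292, p(101)=214481126, p(102)=241265379, p(103)=271248950, p(104)=304801365, p(105)=342325709, p(106)=384276336, p(107)=431149389, p(108)=483502844, p(109)=541946240, p(110)=607163746, p(111)=679903203, p(112)=761002156, p(113)=851376628, p(114)=952050665, p(115)=1064144451, p(116)=1188908248, p(117)=1327710076, p(118)=1482074143, p(119)=1653668665, p(120)=1844349560, p(121)=2056148051, p(122)=2291320912, p(123)=2552338241, p(124)=2841940500, p(125)=3163127352, p(126)=3519222692, p(127)=3913864295, p(128)=4351078600, p(129)=4835271870, p(130)=5371315400, p(131)=5964539504, p(132)=6620830889, p(133)=7346629512, p(134)=8149040695, p(135)=9035836076, p(136)=10015581680, p(137)=11097645016, p(138)=12292341831, p(139)=13610949895, p(140)=15065878135, p(141)=16670689208, p(142)=18440293320, p(143)=20390982757, p(144)=22540654445, p(145)=24908858009, p(146)=27517052599, p(147)=30388671978, p(148)=33549419497, p(149)=37027355200, p(150)=40853235313, p(151)=45060624582, p(152)=49686288421, p(153)=54770336324, p(154)=60356673280, p(155)=66493182097, p(156)=73232243759, p(157)=80630964769, p(158)=88751778802, p(159)=97662728555, p(160)=107438159466, p(161)=118159068427, p(162)=129913904637, p(163)=142798995930, p(164)=156919475295, p(165)=172389800255, p(166)=189334822579, p(167)=207890420102, p(168)=228204732751, p(169)=250438925115, p(170)=274768617130, p(171)=301384802048, p(172)=330495499613, p(173)=362326859895, p(174)=397125074750, p(175)=435157697830, p(176)=476715857290, p(177)=522115831195, p(178)=571701605655, p(179)=625846753120, p(180)=684957390936, p(181)=749474411781, p(182)=819876908323.
Final step: p(183) = p(182) + p(181) - p(178) - p(176) + p(171) + p(168) - p(161) - p(157) + p(148) + p(143) - p(132) - p(126) + p(113) + p(106) - p(91) - p(83) + p(66) + p(57) - p(38) - p(28) + p(7)
= 819876908323 + 749474411781 - 571701605655 - 476715857290 + 301384802048 + 228204732751 - 118159068427 - 80630964769 + 33549419497 + 20390982757 - 6620830889 - 3519222692 + 851376628 + 384276336 - 64112359 - 23338469 + 2323520 + 614154 - 26015 - 3718 + 15
= 896684817527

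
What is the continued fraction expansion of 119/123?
[0; 1, 29, 1, 3]

Euclidean algorithm steps:
119 = 0 × 123 + 119
123 = 1 × 119 + 4
119 = 29 × 4 + 3
4 = 1 × 3 + 1
3 = 3 × 1 + 0
Continued fraction: [0; 1, 29, 1, 3]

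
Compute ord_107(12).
53

107 is prime, so ord(12) divides φ(107) = 106.
Divisors of 106: 1, 2, 53, 106.
Repeated squaring: 12^1 ≡ 12, 12^2 ≡ 37, 12^4 ≡ 85, 12^8 ≡ 56, 12^16 ≡ 33, 12^32 ≡ 19, 12^64 ≡ 40 (mod 107).
Test 12^d mod 107 for each divisor d in increasing order:
12^1 ≡ 12
12^2 ≡ 37
12^53 = 12^32·12^16·12^4·12^1 ≡ 1  ← first divisor giving 1
The order is 53.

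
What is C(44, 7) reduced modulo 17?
1

Using Lucas' theorem:
Write n=44 and k=7 in base 17:
n in base 17: [2, 10]
k in base 17: [0, 7]
C(44,7) mod 17 = ∏ C(n_i, k_i) mod 17
Digit binomials (mod 17): C(2,0) = 1; C(10,7) = 120 ≡ 1
Product: 1 × 1 = 1 ≡ 1 (mod 17)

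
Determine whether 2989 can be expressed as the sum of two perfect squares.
35² + 42² (a=35, b=42)

Factorization: 2989 = 7^2 × 61
By Fermat: n is sum of two squares iff every prime p ≡ 3 (mod 4) appears to even power.
All primes ≡ 3 (mod 4) appear to even power.
Search a = 0, 1, 2, … for 2989 - a² a perfect square: first hit at a = 35: 2989 - 1225 = 1764 = 42².
2989 = 35² + 42² = 1225 + 1764 ✓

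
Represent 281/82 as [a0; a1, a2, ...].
[3; 2, 2, 1, 11]

Euclidean algorithm steps:
281 = 3 × 82 + 35
82 = 2 × 35 + 12
35 = 2 × 12 + 11
12 = 1 × 11 + 1
11 = 11 × 1 + 0
Continued fraction: [3; 2, 2, 1, 11]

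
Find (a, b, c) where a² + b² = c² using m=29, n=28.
(57, 1624, 1625)

Euclid's formula: a = m² - n², b = 2mn, c = m² + n²
m = 29, n = 28
a = 29² - 28² = 841 - 784 = 57
b = 2 × 29 × 28 = 1624
c = 29² + 28² = 841 + 784 = 1625
Verification: 57² + 1624² = 3249 + 2637376 = 2640625 = 1625² ✓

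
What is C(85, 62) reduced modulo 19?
10

Using Lucas' theorem:
Write n=85 and k=62 in base 19:
n in base 19: [4, 9]
k in base 19: [3, 5]
C(85,62) mod 19 = ∏ C(n_i, k_i) mod 19
Digit binomials (mod 19): C(4,3) = 4; C(9,5) = 126 ≡ 12
Product: 4 × 12 = 48 ≡ 10 (mod 19)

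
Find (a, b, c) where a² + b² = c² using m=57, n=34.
(2093, 3876, 4405)

Euclid's formula: a = m² - n², b = 2mn, c = m² + n²
m = 57, n = 34
a = 57² - 34² = 3249 - 1156 = 2093
b = 2 × 57 × 34 = 3876
c = 57² + 34² = 3249 + 1156 = 4405
Verification: 2093² + 3876² = 4380649 + 15023376 = 19404025 = 4405² ✓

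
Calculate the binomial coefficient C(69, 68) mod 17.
1

Using Lucas' theorem:
Write n=69 and k=68 in base 17:
n in base 17: [4, 1]
k in base 17: [4, 0]
C(69,68) mod 17 = ∏ C(n_i, k_i) mod 17
Digit binomials (mod 17): C(4,4) = 1; C(1,0) = 1
Product: 1 × 1 = 1 ≡ 1 (mod 17)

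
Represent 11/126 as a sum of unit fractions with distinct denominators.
1/12 + 1/252

Greedy algorithm:
11/126: ceiling(126/11) = 12, use 1/12
1/252: ceiling(252/1) = 252, use 1/252
Result: 11/126 = 1/12 + 1/252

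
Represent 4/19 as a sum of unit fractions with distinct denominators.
1/5 + 1/95

Greedy algorithm:
4/19: ceiling(19/4) = 5, use 1/5
1/95: ceiling(95/1) = 95, use 1/95
Result: 4/19 = 1/5 + 1/95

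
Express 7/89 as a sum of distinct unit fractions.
1/13 + 1/579 + 1/669903

Greedy algorithm:
7/89: ceiling(89/7) = 13, use 1/13
2/1157: ceiling(1157/2) = 579, use 1/579
1/669903: ceiling(669903/1) = 669903, use 1/669903
Result: 7/89 = 1/13 + 1/579 + 1/669903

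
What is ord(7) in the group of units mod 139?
69

139 is prime, so ord(7) divides φ(139) = 138.
Divisors of 138: 1, 2, 3, 6, 23, 46, 69, 138.
Repeated squaring: 7^1 ≡ 7, 7^2 ≡ 49, 7^4 ≡ 38, 7^8 ≡ 54, 7^16 ≡ 136, 7^32 ≡ 9, 7^64 ≡ 81, 7^128 ≡ 28 (mod 139).
Test 7^d mod 139 for each divisor d in increasing order:
7^1 ≡ 7
7^2 ≡ 49
7^3 = 7^2·7^1 ≡ 65
7^6 = 7^4·7^2 ≡ 55
7^23 = 7^16·7^4·7^2·7^1 ≡ 96
7^46 = 7^32·7^8·7^4·7^2 ≡ 42
7^69 = 7^64·7^4·7^1 ≡ 1  ← first divisor giving 1
The order is 69.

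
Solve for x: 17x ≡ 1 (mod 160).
113

gcd(17, 160) = 1, so the inverse exists.
Extended Euclidean algorithm on (160, 17):
160 = 9 × 17 + 7  ⟹  7 = (1)·160 + (-9)·17
17 = 2 × 7 + 3  ⟹  3 = (-2)·160 + (19)·17
7 = 2 × 3 + 1  ⟹  1 = (5)·160 + (-47)·17
So (-47)·17 ≡ 1 (mod 160), i.e. 17^(-1) ≡ -47 ≡ 113 (mod 160).
Check: 17 × 113 = 1921 ≡ 1 (mod 160)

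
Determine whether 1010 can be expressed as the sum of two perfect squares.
7² + 31² (a=7, b=31)

Factorization: 1010 = 2 × 5 × 101
By Fermat: n is sum of two squares iff every prime p ≡ 3 (mod 4) appears to even power.
All primes ≡ 3 (mod 4) appear to even power.
Search a = 0, 1, 2, … for 1010 - a² a perfect square: first hit at a = 7: 1010 - 49 = 961 = 31².
1010 = 7² + 31² = 49 + 961 ✓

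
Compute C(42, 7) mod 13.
0

Using Lucas' theorem:
Write n=42 and k=7 in base 13:
n in base 13: [3, 3]
k in base 13: [0, 7]
C(42,7) mod 13 = ∏ C(n_i, k_i) mod 13
Digit binomials (mod 13): C(3,0) = 1; C(3,7) = 0 (k_i > n_i)
Product: 1 × 0 = 0 ≡ 0 (mod 13)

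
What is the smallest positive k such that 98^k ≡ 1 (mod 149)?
148

149 is prime, so ord(98) divides φ(149) = 148.
Divisors of 148: 1, 2, 4, 37, 74, 148.
Repeated squaring: 98^1 ≡ 98, 98^2 ≡ 68, 98^4 ≡ 5, 98^8 ≡ 25, 98^16 ≡ 29, 98^32 ≡ 96, 98^64 ≡ 127, 98^128 ≡ 37 (mod 149).
Test 98^d mod 149 for each divisor d in increasing order:
98^1 ≡ 98
98^2 ≡ 68
98^4 ≡ 5
98^37 = 98^32·98^4·98^1 ≡ 105
98^74 = 98^64·98^8·98^2 ≡ 148
98^148 = 98^128·98^16·98^4 ≡ 1  ← first divisor giving 1
The order is 148.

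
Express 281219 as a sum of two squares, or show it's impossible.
Not possible

Factorization: 281219 = 19^3 × 41
By Fermat: n is sum of two squares iff every prime p ≡ 3 (mod 4) appears to even power.
Prime(s) ≡ 3 (mod 4) with odd exponent: [(19, 3)]
Therefore 281219 cannot be expressed as a² + b².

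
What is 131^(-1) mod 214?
165

gcd(131, 214) = 1, so the inverse exists.
Extended Euclidean algorithm on (214, 131):
214 = 1 × 131 + 83  ⟹  83 = (1)·214 + (-1)·131
131 = 1 × 83 + 48  ⟹  48 = (-1)·214 + (2)·131
83 = 1 × 48 + 35  ⟹  35 = (2)·214 + (-3)·131
48 = 1 × 35 + 13  ⟹  13 = (-3)·214 + (5)·131
35 = 2 × 13 + 9  ⟹  9 = (8)·214 + (-13)·131
13 = 1 × 9 + 4  ⟹  4 = (-11)·214 + (18)·131
9 = 2 × 4 + 1  ⟹  1 = (30)·214 + (-49)·131
So (-49)·131 ≡ 1 (mod 214), i.e. 131^(-1) ≡ -49 ≡ 165 (mod 214).
Check: 131 × 165 = 21615 ≡ 1 (mod 214)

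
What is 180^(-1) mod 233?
211

gcd(180, 233) = 1, so the inverse exists.
Extended Euclidean algorithm on (233, 180):
233 = 1 × 180 + 53  ⟹  53 = (1)·233 + (-1)·180
180 = 3 × 53 + 21  ⟹  21 = (-3)·233 + (4)·180
53 = 2 × 21 + 11  ⟹  11 = (7)·233 + (-9)·180
21 = 1 × 11 + 10  ⟹  10 = (-10)·233 + (13)·180
11 = 1 × 10 + 1  ⟹  1 = (17)·233 + (-22)·180
So (-22)·180 ≡ 1 (mod 233), i.e. 180^(-1) ≡ -22 ≡ 211 (mod 233).
Check: 180 × 211 = 37980 ≡ 1 (mod 233)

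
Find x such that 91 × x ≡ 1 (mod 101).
10

gcd(91, 101) = 1, so the inverse exists.
Extended Euclidean algorithm on (101, 91):
101 = 1 × 91 + 10  ⟹  10 = (1)·101 + (-1)·91
91 = 9 × 10 + 1  ⟹  1 = (-9)·101 + (10)·91
So (10)·91 ≡ 1 (mod 101), i.e. 91^(-1) ≡ 10 (mod 101).
Check: 91 × 10 = 910 ≡ 1 (mod 101)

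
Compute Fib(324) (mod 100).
68

Matrix identity: Q^n = [[F_(n+1), F_n], [F_n, F_(n-1)]] with Q = [[1,1],[1,0]].
n = 324 = 101000100₂. Square-and-multiply, entries mod 100:
Q^1 = [[1,1],[1,0]]
Q^2 = (Q^1)² = [[2,1],[1,1]]
Q^5 = (Q^2)²·Q = [[8,5],[5,3]]
Q^10 = (Q^5)² = [[89,55],[55,34]]
Q^20 = (Q^10)² = [[46,65],[65,81]]
Q^40 = (Q^20)² = [[41,55],[55,86]]
Q^81 = (Q^40)²·Q = [[91,6],[6,85]]
Q^162 = (Q^81)² = [[17,56],[56,61]]
Q^324 = (Q^162)² = [[25,68],[68,57]]
F_324 mod 100 = Q^324[0][1] = 68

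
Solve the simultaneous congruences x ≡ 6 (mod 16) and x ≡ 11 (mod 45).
326

Using Chinese Remainder Theorem:
M = 16 × 45 = 720
M1 = 45, M2 = 16
y1 = 45^(-1) mod 16 = 5
y2 = 16^(-1) mod 45 = 31
x = (6×45×5 + 11×16×31) mod 720 = 326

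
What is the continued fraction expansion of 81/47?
[1; 1, 2, 1, 1, 1, 1, 2]

Euclidean algorithm steps:
81 = 1 × 47 + 34
47 = 1 × 34 + 13
34 = 2 × 13 + 8
13 = 1 × 8 + 5
8 = 1 × 5 + 3
5 = 1 × 3 + 2
3 = 1 × 2 + 1
2 = 2 × 1 + 0
Continued fraction: [1; 1, 2, 1, 1, 1, 1, 2]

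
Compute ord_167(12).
83

167 is prime, so ord(12) divides φ(167) = 166.
Divisors of 166: 1, 2, 83, 166.
Repeated squaring: 12^1 ≡ 12, 12^2 ≡ 144, 12^4 ≡ 28, 12^8 ≡ 116, 12^16 ≡ 96, 12^32 ≡ 31, 12^64 ≡ 126, 12^128 ≡ 11 (mod 167).
Test 12^d mod 167 for each divisor d in increasing order:
12^1 ≡ 12
12^2 ≡ 144
12^83 = 12^64·12^16·12^2·12^1 ≡ 1  ← first divisor giving 1
The order is 83.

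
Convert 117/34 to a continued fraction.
[3; 2, 3, 1, 3]

Euclidean algorithm steps:
117 = 3 × 34 + 15
34 = 2 × 15 + 4
15 = 3 × 4 + 3
4 = 1 × 3 + 1
3 = 3 × 1 + 0
Continued fraction: [3; 2, 3, 1, 3]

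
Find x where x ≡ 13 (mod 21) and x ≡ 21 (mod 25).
496

Using Chinese Remainder Theorem:
M = 21 × 25 = 525
M1 = 25, M2 = 21
y1 = 25^(-1) mod 21 = 16
y2 = 21^(-1) mod 25 = 6
x = (13×25×16 + 21×21×6) mod 525 = 496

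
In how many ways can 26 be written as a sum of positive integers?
2436

p(n) counts ways to write n as a sum of positive integers (order ignored).
Euler's pentagonal recurrence: p(k) = p(k-1) + p(k-2) - p(k-5) - p(k-7) + p(k-12) + p(k-15) - ... (offsets j(3j∓1)/2, signs ++--, p(0)=1, p(<0)=0).
DP table for k = 0..25: p(0)=1, p(1)=1, p(2)=2, p(3)=3, p(4)=5, p(5)=7, p(6)=11, p(7)=15, p(8)=22, p(9)=30, p(10)=42, p(11)=56, p(12)=77, p(13)=101, p(14)=135, p(15)=176, p(16)=231, p(17)=297, p(18)=385, p(19)=490, p(20)=627, p(21)=792, p(22)=1002, p(23)=1255, p(24)=1575, p(25)=1958.
Final step: p(26) = p(25) + p(24) - p(21) - p(19) + p(14) + p(11) - p(4) - p(0)
= 1958 + 1575 - 792 - 490 + 135 + 56 - 5 - 1
= 2436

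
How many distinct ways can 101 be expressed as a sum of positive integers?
214481126

p(n) counts ways to write n as a sum of positive integers (order ignored).
Euler's pentagonal recurrence: p(k) = p(k-1) + p(k-2) - p(k-5) - p(k-7) + p(k-12) + p(k-15) - ... (offsets j(3j∓1)/2, signs ++--, p(0)=1, p(<0)=0).
DP table for k = 0..100: p(0)=1, p(1)=1, p(2)=2, p(3)=3, p(4)=5, p(5)=7, p(6)=11, p(7)=15, p(8)=22, p(9)=30, p(10)=42, p(11)=56, p(12)=77, p(13)=101, p(14)=135, p(15)=176, p(16)=231, p(17)=297, p(18)=385, p(19)=490, p(20)=627, p(21)=792, p(22)=1002, p(23)=1255, p(24)=1575, p(25)=1958, p(26)=2436, p(27)=3010, p(28)=3718, p(29)=4565, p(30)=5604, p(31)=6842, p(32)=8349, p(33)=10143, p(34)=12310, p(35)=14883, p(36)=17977, p(37)=21637, p(38)=26015, p(39)=31185, p(40)=37338, p(41)=44583, p(42)=53174, p(43)=63261, p(44)=75175, p(45)=89134, p(46)=105558, p(47)=124754, p(48)=147273, p(49)=173525, p(50)=204226, p(51)=239943, p(52)=281589, p(53)=329931, p(54)=386155, p(55)=451276, p(56)=526823, p(57)=614154, p(58)=715220, p(59)=831820, p(60)=966467, p(61)=1121505, p(62)=1300156, p(63)=1505499, p(64)=1741630, p(65)=2012558, p(66)=2323520, p(67)=2679689, p(68)=3087735, p(69)=3554345, p(70)=4087968, p(71)=4697205, p(72)=5392783, p(73)=6185689, p(74)=7089500, p(75)=8118264, p(76)=9289091, p(77)=10619863, p(78)=12132164, p(79)=13848650, p(80)=15796476, p(81)=18004327, p(82)=20506255, p(83)=23338469, p(84)=26543660, p(85)=30167357, p(86)=34262962, p(87)=38887673, p(88)=44108109, p(89)=49995925, p(90)=56634173, p(91)=64112359, p(92)=72533807, p(93)=82010177, p(94)=92669720, p(95)=104651419, p(96)=118114304, p(97)=133230930, p(98)=150198136, p(99)=169229875, p(100)=190569292.
Final step: p(101) = p(100) + p(99) - p(96) - p(94) + p(89) + p(86) - p(79) - p(75) + p(66) + p(61) - p(50) - p(44) + p(31) + p(24) - p(9) - p(1)
= 190569292 + 169229875 - 118114304 - 92669720 + 49995925 + 34262962 - 13848650 - 8118264 + 2323520 + 1121505 - 204226 - 75175 + 6842 + 1575 - 30 - 1
= 214481126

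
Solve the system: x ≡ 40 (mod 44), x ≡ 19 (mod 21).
40

Using Chinese Remainder Theorem:
M = 44 × 21 = 924
M1 = 21, M2 = 44
y1 = 21^(-1) mod 44 = 21
y2 = 44^(-1) mod 21 = 11
x = (40×21×21 + 19×44×11) mod 924 = 40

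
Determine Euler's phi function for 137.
136

137 = 137
φ(n) = n × ∏(1 - 1/p) for each prime p dividing n
φ(137) = 137 × (1 - 1/137) = 136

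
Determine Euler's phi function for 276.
88

276 = 2^2 × 3 × 23
φ(n) = n × ∏(1 - 1/p) for each prime p dividing n
φ(276) = 276 × (1 - 1/2) × (1 - 1/3) × (1 - 1/23) = 88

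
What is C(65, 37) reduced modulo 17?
4

Using Lucas' theorem:
Write n=65 and k=37 in base 17:
n in base 17: [3, 14]
k in base 17: [2, 3]
C(65,37) mod 17 = ∏ C(n_i, k_i) mod 17
Digit binomials (mod 17): C(3,2) = 3; C(14,3) = 364 ≡ 7
Product: 3 × 7 = 21 ≡ 4 (mod 17)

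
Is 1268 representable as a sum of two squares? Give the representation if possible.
22² + 28² (a=22, b=28)

Factorization: 1268 = 2^2 × 317
By Fermat: n is sum of two squares iff every prime p ≡ 3 (mod 4) appears to even power.
All primes ≡ 3 (mod 4) appear to even power.
Search a = 0, 1, 2, … for 1268 - a² a perfect square: first hit at a = 22: 1268 - 484 = 784 = 28².
1268 = 22² + 28² = 484 + 784 ✓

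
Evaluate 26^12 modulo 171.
1

Repeated squaring. Binary of 12 = 1100.
26^1 ≡ 26 (mod 171); 26^2 ≡ 163 (mod 171); 26^4 ≡ 64 (mod 171); 26^8 ≡ 163 (mod 171)
26^12 = 26^4 × 26^8 ≡ 1 (mod 171)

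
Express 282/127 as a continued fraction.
[2; 4, 1, 1, 6, 2]

Euclidean algorithm steps:
282 = 2 × 127 + 28
127 = 4 × 28 + 15
28 = 1 × 15 + 13
15 = 1 × 13 + 2
13 = 6 × 2 + 1
2 = 2 × 1 + 0
Continued fraction: [2; 4, 1, 1, 6, 2]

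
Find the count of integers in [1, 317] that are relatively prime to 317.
316

317 = 317
φ(n) = n × ∏(1 - 1/p) for each prime p dividing n
φ(317) = 317 × (1 - 1/317) = 316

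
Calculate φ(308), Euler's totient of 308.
120

308 = 2^2 × 7 × 11
φ(n) = n × ∏(1 - 1/p) for each prime p dividing n
φ(308) = 308 × (1 - 1/2) × (1 - 1/7) × (1 - 1/11) = 120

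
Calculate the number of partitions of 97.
133230930

p(n) counts ways to write n as a sum of positive integers (order ignored).
Euler's pentagonal recurrence: p(k) = p(k-1) + p(k-2) - p(k-5) - p(k-7) + p(k-12) + p(k-15) - ... (offsets j(3j∓1)/2, signs ++--, p(0)=1, p(<0)=0).
DP table for k = 0..96: p(0)=1, p(1)=1, p(2)=2, p(3)=3, p(4)=5, p(5)=7, p(6)=11, p(7)=15, p(8)=22, p(9)=30, p(10)=42, p(11)=56, p(12)=77, p(13)=101, p(14)=135, p(15)=176, p(16)=231, p(17)=297, p(18)=385, p(19)=490, p(20)=627, p(21)=792, p(22)=1002, p(23)=1255, p(24)=1575, p(25)=1958, p(26)=2436, p(27)=3010, p(28)=3718, p(29)=4565, p(30)=5604, p(31)=6842, p(32)=8349, p(33)=10143, p(34)=12310, p(35)=14883, p(36)=17977, p(37)=21637, p(38)=26015, p(39)=31185, p(40)=37338, p(41)=44583, p(42)=53174, p(43)=63261, p(44)=75175, p(45)=89134, p(46)=105558, p(47)=124754, p(48)=147273, p(49)=173525, p(50)=204226, p(51)=239943, p(52)=281589, p(53)=329931, p(54)=386155, p(55)=451276, p(56)=526823, p(57)=614154, p(58)=715220, p(59)=831820, p(60)=966467, p(61)=1121505, p(62)=1300156, p(63)=1505499, p(64)=1741630, p(65)=2012558, p(66)=2323520, p(67)=2679689, p(68)=3087735, p(69)=3554345, p(70)=4087968, p(71)=4697205, p(72)=5392783, p(73)=6185689, p(74)=7089500, p(75)=8118264, p(76)=9289091, p(77)=10619863, p(78)=12132164, p(79)=13848650, p(80)=15796476, p(81)=18004327, p(82)=20506255, p(83)=23338469, p(84)=26543660, p(85)=30167357, p(86)=34262962, p(87)=38887673, p(88)=44108109, p(89)=49995925, p(90)=56634173, p(91)=64112359, p(92)=72533807, p(93)=82010177, p(94)=92669720, p(95)=104651419, p(96)=118114304.
Final step: p(97) = p(96) + p(95) - p(92) - p(90) + p(85) + p(82) - p(75) - p(71) + p(62) + p(57) - p(46) - p(40) + p(27) + p(20) - p(5)
= 118114304 + 104651419 - 72533807 - 56634173 + 30167357 + 20506255 - 8118264 - 4697205 + 1300156 + 614154 - 105558 - 37338 + 3010 + 627 - 7
= 133230930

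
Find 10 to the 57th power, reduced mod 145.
10

Repeated squaring. Binary of 57 = 111001.
10^1 ≡ 10 (mod 145); 10^2 ≡ 100 (mod 145); 10^4 ≡ 140 (mod 145); 10^8 ≡ 25 (mod 145); 10^16 ≡ 45 (mod 145); 10^32 ≡ 140 (mod 145)
10^57 = 10^1 × 10^8 × 10^16 × 10^32 ≡ 10 (mod 145)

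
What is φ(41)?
40

41 = 41
φ(n) = n × ∏(1 - 1/p) for each prime p dividing n
φ(41) = 41 × (1 - 1/41) = 40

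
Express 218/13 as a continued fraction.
[16; 1, 3, 3]

Euclidean algorithm steps:
218 = 16 × 13 + 10
13 = 1 × 10 + 3
10 = 3 × 3 + 1
3 = 3 × 1 + 0
Continued fraction: [16; 1, 3, 3]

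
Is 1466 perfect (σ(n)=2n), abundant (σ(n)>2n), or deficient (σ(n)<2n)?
deficient

Proper divisors of 1466: sum = 1 + 2 + 733 = 736
Since 736 < 1466, 1466 is deficient.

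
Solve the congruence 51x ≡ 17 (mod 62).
x ≡ 21 (mod 62)

gcd(51, 62) = 1, which divides 17, so solutions exist.
Find 51^(-1) mod 62 by the extended Euclidean algorithm:
62 = 1 × 51 + 11  ⟹  11 = (1)·62 + (-1)·51
51 = 4 × 11 + 7  ⟹  7 = (-4)·62 + (5)·51
11 = 1 × 7 + 4  ⟹  4 = (5)·62 + (-6)·51
7 = 1 × 4 + 3  ⟹  3 = (-9)·62 + (11)·51
4 = 1 × 3 + 1  ⟹  1 = (14)·62 + (-17)·51
So (-17)·51 ≡ 1 (mod 62), i.e. 51^(-1) ≡ -17 ≡ 45 (mod 62).
x ≡ 45 × 17 = 765 ≡ 21 (mod 62).
Check: 51 × 21 = 1071 ≡ 17 (mod 62).
Unique solution: x ≡ 21 (mod 62)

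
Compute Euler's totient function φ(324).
108

324 = 2^2 × 3^4
φ(n) = n × ∏(1 - 1/p) for each prime p dividing n
φ(324) = 324 × (1 - 1/2) × (1 - 1/3) = 108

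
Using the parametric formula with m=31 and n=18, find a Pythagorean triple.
(637, 1116, 1285)

Euclid's formula: a = m² - n², b = 2mn, c = m² + n²
m = 31, n = 18
a = 31² - 18² = 961 - 324 = 637
b = 2 × 31 × 18 = 1116
c = 31² + 18² = 961 + 324 = 1285
Verification: 637² + 1116² = 405769 + 1245456 = 1651225 = 1285² ✓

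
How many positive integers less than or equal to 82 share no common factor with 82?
40

82 = 2 × 41
φ(n) = n × ∏(1 - 1/p) for each prime p dividing n
φ(82) = 82 × (1 - 1/2) × (1 - 1/41) = 40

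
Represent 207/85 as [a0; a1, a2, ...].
[2; 2, 3, 2, 1, 3]

Euclidean algorithm steps:
207 = 2 × 85 + 37
85 = 2 × 37 + 11
37 = 3 × 11 + 4
11 = 2 × 4 + 3
4 = 1 × 3 + 1
3 = 3 × 1 + 0
Continued fraction: [2; 2, 3, 2, 1, 3]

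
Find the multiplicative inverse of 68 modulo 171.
83

gcd(68, 171) = 1, so the inverse exists.
Extended Euclidean algorithm on (171, 68):
171 = 2 × 68 + 35  ⟹  35 = (1)·171 + (-2)·68
68 = 1 × 35 + 33  ⟹  33 = (-1)·171 + (3)·68
35 = 1 × 33 + 2  ⟹  2 = (2)·171 + (-5)·68
33 = 16 × 2 + 1  ⟹  1 = (-33)·171 + (83)·68
So (83)·68 ≡ 1 (mod 171), i.e. 68^(-1) ≡ 83 (mod 171).
Check: 68 × 83 = 5644 ≡ 1 (mod 171)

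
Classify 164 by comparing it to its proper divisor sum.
deficient

Proper divisors of 164: sum = 1 + 2 + 4 + 41 + 82 = 130
Since 130 < 164, 164 is deficient.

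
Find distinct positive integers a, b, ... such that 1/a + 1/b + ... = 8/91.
1/12 + 1/219 + 1/79716

Greedy algorithm:
8/91: ceiling(91/8) = 12, use 1/12
5/1092: ceiling(1092/5) = 219, use 1/219
1/79716: ceiling(79716/1) = 79716, use 1/79716
Result: 8/91 = 1/12 + 1/219 + 1/79716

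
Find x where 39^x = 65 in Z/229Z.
155

Baby-step giant-step with step n = ⌈√229⌉ = 16.
Baby steps 39^j mod 229 (j:value) for j=0..15: 0:1, 1:39, 2:147, 3:8, 4:83, 5:31, 6:64, 7:206, 8:19, 9:54, 10:45, 11:152, 12:203, 13:131, 14:71, 15:21.
Giant-step multiplier: 39^(-16) ≡ 39^(228-16) = 39^212 ≡ 144 (mod 229).
Giant steps γ_i = 65·144^i mod 229: γ_0=65, γ_1=200, γ_2=175, γ_3=10, γ_4=66, γ_5=115, γ_6=72, γ_7=63, γ_8=141, γ_9=152 (in table at j=11).
x = i·n + j = 9·16 + 11 = 155.
Check: 39^155 ≡ 65 (mod 229).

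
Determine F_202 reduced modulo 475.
326

Matrix identity: Q^n = [[F_(n+1), F_n], [F_n, F_(n-1)]] with Q = [[1,1],[1,0]].
n = 202 = 11001010₂. Square-and-multiply, entries mod 475:
Q^1 = [[1,1],[1,0]]
Q^3 = (Q^1)²·Q = [[3,2],[2,1]]
Q^6 = (Q^3)² = [[13,8],[8,5]]
Q^12 = (Q^6)² = [[233,144],[144,89]]
Q^25 = (Q^12)²·Q = [[268,450],[450,293]]
Q^50 = (Q^25)² = [[249,225],[225,24]]
Q^101 = (Q^50)²·Q = [[201,51],[51,150]]
Q^202 = (Q^101)² = [[252,326],[326,401]]
F_202 mod 475 = Q^202[0][1] = 326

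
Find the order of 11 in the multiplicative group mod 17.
16

17 is prime, so ord(11) divides φ(17) = 16.
Divisors of 16: 1, 2, 4, 8, 16.
Repeated squaring: 11^1 ≡ 11, 11^2 ≡ 2, 11^4 ≡ 4, 11^8 ≡ 16, 11^16 ≡ 1 (mod 17).
Test 11^d mod 17 for each divisor d in increasing order:
11^1 ≡ 11
11^2 ≡ 2
11^4 ≡ 4
11^8 ≡ 16
11^16 ≡ 1  ← first divisor giving 1
The order is 16.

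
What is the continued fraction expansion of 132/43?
[3; 14, 3]

Euclidean algorithm steps:
132 = 3 × 43 + 3
43 = 14 × 3 + 1
3 = 3 × 1 + 0
Continued fraction: [3; 14, 3]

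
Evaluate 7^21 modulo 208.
151

Repeated squaring. Binary of 21 = 10101.
7^1 ≡ 7 (mod 208); 7^2 ≡ 49 (mod 208); 7^4 ≡ 113 (mod 208); 7^8 ≡ 81 (mod 208); 7^16 ≡ 113 (mod 208)
7^21 = 7^1 × 7^4 × 7^16 ≡ 151 (mod 208)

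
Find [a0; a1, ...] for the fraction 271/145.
[1; 1, 6, 1, 1, 1, 2, 2]

Euclidean algorithm steps:
271 = 1 × 145 + 126
145 = 1 × 126 + 19
126 = 6 × 19 + 12
19 = 1 × 12 + 7
12 = 1 × 7 + 5
7 = 1 × 5 + 2
5 = 2 × 2 + 1
2 = 2 × 1 + 0
Continued fraction: [1; 1, 6, 1, 1, 1, 2, 2]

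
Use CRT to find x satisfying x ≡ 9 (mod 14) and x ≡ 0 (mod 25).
275

Using Chinese Remainder Theorem:
M = 14 × 25 = 350
M1 = 25, M2 = 14
y1 = 25^(-1) mod 14 = 9
y2 = 14^(-1) mod 25 = 9
x = (9×25×9 + 0×14×9) mod 350 = 275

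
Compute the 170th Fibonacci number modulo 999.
919

Matrix identity: Q^n = [[F_(n+1), F_n], [F_n, F_(n-1)]] with Q = [[1,1],[1,0]].
n = 170 = 10101010₂. Square-and-multiply, entries mod 999:
Q^1 = [[1,1],[1,0]]
Q^2 = (Q^1)² = [[2,1],[1,1]]
Q^5 = (Q^2)²·Q = [[8,5],[5,3]]
Q^10 = (Q^5)² = [[89,55],[55,34]]
Q^21 = (Q^10)²·Q = [[728,956],[956,771]]
Q^42 = (Q^21)² = [[365,478],[478,886]]
Q^85 = (Q^42)²·Q = [[647,71],[71,576]]
Q^170 = (Q^85)² = [[74,919],[919,154]]
F_170 mod 999 = Q^170[0][1] = 919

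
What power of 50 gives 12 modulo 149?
33

Baby-step giant-step with step n = ⌈√149⌉ = 13.
Baby steps 50^j mod 149 (j:value) for j=0..12: 0:1, 1:50, 2:116, 3:138, 4:46, 5:65, 6:121, 7:90, 8:30, 9:10, 10:53, 11:117, 12:39.
Giant-step multiplier: 50^(-13) ≡ 50^(148-13) = 50^135 ≡ 23 (mod 149).
Giant steps γ_i = 12·23^i mod 149: γ_0=12, γ_1=127, γ_2=90 (in table at j=7).
x = i·n + j = 2·13 + 7 = 33.
Check: 50^33 ≡ 12 (mod 149).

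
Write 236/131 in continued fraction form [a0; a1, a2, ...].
[1; 1, 4, 26]

Euclidean algorithm steps:
236 = 1 × 131 + 105
131 = 1 × 105 + 26
105 = 4 × 26 + 1
26 = 26 × 1 + 0
Continued fraction: [1; 1, 4, 26]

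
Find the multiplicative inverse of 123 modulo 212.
131

gcd(123, 212) = 1, so the inverse exists.
Extended Euclidean algorithm on (212, 123):
212 = 1 × 123 + 89  ⟹  89 = (1)·212 + (-1)·123
123 = 1 × 89 + 34  ⟹  34 = (-1)·212 + (2)·123
89 = 2 × 34 + 21  ⟹  21 = (3)·212 + (-5)·123
34 = 1 × 21 + 13  ⟹  13 = (-4)·212 + (7)·123
21 = 1 × 13 + 8  ⟹  8 = (7)·212 + (-12)·123
13 = 1 × 8 + 5  ⟹  5 = (-11)·212 + (19)·123
8 = 1 × 5 + 3  ⟹  3 = (18)·212 + (-31)·123
5 = 1 × 3 + 2  ⟹  2 = (-29)·212 + (50)·123
3 = 1 × 2 + 1  ⟹  1 = (47)·212 + (-81)·123
So (-81)·123 ≡ 1 (mod 212), i.e. 123^(-1) ≡ -81 ≡ 131 (mod 212).
Check: 123 × 131 = 16113 ≡ 1 (mod 212)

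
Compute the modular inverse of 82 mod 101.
85

gcd(82, 101) = 1, so the inverse exists.
Extended Euclidean algorithm on (101, 82):
101 = 1 × 82 + 19  ⟹  19 = (1)·101 + (-1)·82
82 = 4 × 19 + 6  ⟹  6 = (-4)·101 + (5)·82
19 = 3 × 6 + 1  ⟹  1 = (13)·101 + (-16)·82
So (-16)·82 ≡ 1 (mod 101), i.e. 82^(-1) ≡ -16 ≡ 85 (mod 101).
Check: 82 × 85 = 6970 ≡ 1 (mod 101)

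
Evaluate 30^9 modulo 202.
82

Repeated squaring. Binary of 9 = 1001.
30^1 ≡ 30 (mod 202); 30^2 ≡ 92 (mod 202); 30^4 ≡ 182 (mod 202); 30^8 ≡ 198 (mod 202)
30^9 = 30^1 × 30^8 ≡ 82 (mod 202)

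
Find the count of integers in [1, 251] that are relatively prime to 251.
250

251 = 251
φ(n) = n × ∏(1 - 1/p) for each prime p dividing n
φ(251) = 251 × (1 - 1/251) = 250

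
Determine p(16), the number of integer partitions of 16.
231

p(n) counts ways to write n as a sum of positive integers (order ignored).
Euler's pentagonal recurrence: p(k) = p(k-1) + p(k-2) - p(k-5) - p(k-7) + p(k-12) + p(k-15) - ... (offsets j(3j∓1)/2, signs ++--, p(0)=1, p(<0)=0).
DP table for k = 0..15: p(0)=1, p(1)=1, p(2)=2, p(3)=3, p(4)=5, p(5)=7, p(6)=11, p(7)=15, p(8)=22, p(9)=30, p(10)=42, p(11)=56, p(12)=77, p(13)=101, p(14)=135, p(15)=176.
Final step: p(16) = p(15) + p(14) - p(11) - p(9) + p(4) + p(1)
= 176 + 135 - 56 - 30 + 5 + 1
= 231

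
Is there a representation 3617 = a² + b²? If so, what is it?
41² + 44² (a=41, b=44)

Factorization: 3617 = 3617
By Fermat: n is sum of two squares iff every prime p ≡ 3 (mod 4) appears to even power.
All primes ≡ 3 (mod 4) appear to even power.
Search a = 0, 1, 2, … for 3617 - a² a perfect square: first hit at a = 41: 3617 - 1681 = 1936 = 44².
3617 = 41² + 44² = 1681 + 1936 ✓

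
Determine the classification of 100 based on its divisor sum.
abundant

Proper divisors of 100: sum = 1 + 2 + 4 + 5 + 10 + 20 + 25 + 50 = 117
Since 117 > 100, 100 is abundant.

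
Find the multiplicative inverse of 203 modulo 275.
42

gcd(203, 275) = 1, so the inverse exists.
Extended Euclidean algorithm on (275, 203):
275 = 1 × 203 + 72  ⟹  72 = (1)·275 + (-1)·203
203 = 2 × 72 + 59  ⟹  59 = (-2)·275 + (3)·203
72 = 1 × 59 + 13  ⟹  13 = (3)·275 + (-4)·203
59 = 4 × 13 + 7  ⟹  7 = (-14)·275 + (19)·203
13 = 1 × 7 + 6  ⟹  6 = (17)·275 + (-23)·203
7 = 1 × 6 + 1  ⟹  1 = (-31)·275 + (42)·203
So (42)·203 ≡ 1 (mod 275), i.e. 203^(-1) ≡ 42 (mod 275).
Check: 203 × 42 = 8526 ≡ 1 (mod 275)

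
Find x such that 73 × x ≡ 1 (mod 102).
7

gcd(73, 102) = 1, so the inverse exists.
Extended Euclidean algorithm on (102, 73):
102 = 1 × 73 + 29  ⟹  29 = (1)·102 + (-1)·73
73 = 2 × 29 + 15  ⟹  15 = (-2)·102 + (3)·73
29 = 1 × 15 + 14  ⟹  14 = (3)·102 + (-4)·73
15 = 1 × 14 + 1  ⟹  1 = (-5)·102 + (7)·73
So (7)·73 ≡ 1 (mod 102), i.e. 73^(-1) ≡ 7 (mod 102).
Check: 73 × 7 = 511 ≡ 1 (mod 102)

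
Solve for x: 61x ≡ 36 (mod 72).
x ≡ 36 (mod 72)

gcd(61, 72) = 1, which divides 36, so solutions exist.
Find 61^(-1) mod 72 by the extended Euclidean algorithm:
72 = 1 × 61 + 11  ⟹  11 = (1)·72 + (-1)·61
61 = 5 × 11 + 6  ⟹  6 = (-5)·72 + (6)·61
11 = 1 × 6 + 5  ⟹  5 = (6)·72 + (-7)·61
6 = 1 × 5 + 1  ⟹  1 = (-11)·72 + (13)·61
So (13)·61 ≡ 1 (mod 72), i.e. 61^(-1) ≡ 13 (mod 72).
x ≡ 13 × 36 = 468 ≡ 36 (mod 72).
Check: 61 × 36 = 2196 ≡ 36 (mod 72).
Unique solution: x ≡ 36 (mod 72)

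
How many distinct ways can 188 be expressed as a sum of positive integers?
1398341745571

p(n) counts ways to write n as a sum of positive integers (order ignored).
Euler's pentagonal recurrence: p(k) = p(k-1) + p(k-2) - p(k-5) - p(k-7) + p(k-12) + p(k-15) - ... (offsets j(3j∓1)/2, signs ++--, p(0)=1, p(<0)=0).
DP table for k = 0..187: p(0)=1, p(1)=1, p(2)=2, p(3)=3, p(4)=5, p(5)=7, p(6)=11, p(7)=15, p(8)=22, p(9)=30, p(10)=42, p(11)=56, p(12)=77, p(13)=101, p(14)=135, p(15)=176, p(16)=231, p(17)=297, p(18)=385, p(19)=490, p(20)=627, p(21)=792, p(22)=1002, p(23)=1255, p(24)=1575, p(25)=1958, p(26)=2436, p(27)=3010, p(28)=3718, p(29)=4565, p(30)=5604, p(31)=6842, p(32)=8349, p(33)=10143, p(34)=12310, p(35)=14883, p(36)=17977, p(37)=21637, p(38)=26015, p(39)=31185, p(40)=37338, p(41)=44583, p(42)=53174, p(43)=63261, p(44)=75175, p(45)=89134, p(46)=105558, p(47)=124754, p(48)=147273, p(49)=173525, p(50)=204226, p(51)=239943, p(52)=281589, p(53)=329931, p(54)=386155, p(55)=451276, p(56)=526823, p(57)=614154, p(58)=715220, p(59)=831820, p(60)=966467, p(61)=1121505, p(62)=1300156, p(63)=1505499, p(64)=1741630, p(65)=2012558, p(66)=2323520, p(67)=2679689, p(68)=3087735, p(69)=3554345, p(70)=4087968, p(71)=4697205, p(72)=5392783, p(73)=6185689, p(74)=7089500, p(75)=8118264, p(76)=9289091, p(77)=10619863, p(78)=12132164, p(79)=13848650, p(80)=15796476, p(81)=18004327, p(82)=20506255, p(83)=23338469, p(84)=26543660, p(85)=30167357, p(86)=34262962, p(87)=38887673, p(88)=44108109, p(89)=49995925, p(90)=56634173, p(91)=64112359, p(92)=72533807, p(93)=82010177, p(94)=92669720, p(95)=104651419, p(96)=118114304, p(97)=133230930, p(98)=150198136, p(99)=169229875, p(100)=190569292, p(101)=214481126, p(102)=241265379, p(103)=271248950, p(104)=304801365, p(105)=342325709, p(106)=384276336, p(107)=431149389, p(108)=483502844, p(109)=541946240, p(110)=607163746, p(111)=679903203, p(112)=761002156, p(113)=851376628, p(114)=952050665, p(115)=1064144451, p(116)=1188908248, p(117)=1327710076, p(118)=1482074143, p(119)=1653668665, p(120)=1844349560, p(121)=2056148051, p(122)=2291320912, p(123)=2552338241, p(124)=2841940500, p(125)=3163127352, p(126)=3519222692, p(127)=3913864295, p(128)=4351078600, p(129)=4835271870, p(130)=5371315400, p(131)=5964539504, p(132)=6620830889, p(133)=7346629512, p(134)=8149040695, p(135)=9035836076, p(136)=10015581680, p(137)=11097645016, p(138)=12292341831, p(139)=13610949895, p(140)=15065878135, p(141)=16670689208, p(142)=18440293320, p(143)=20390982757, p(144)=22540654445, p(145)=24908858009, p(146)=27517052599, p(147)=30388671978, p(148)=33549419497, p(149)=37027355200, p(150)=40853235313, p(151)=45060624582, p(152)=49686288421, p(153)=54770336324, p(154)=60356673280, p(155)=66493182097, p(156)=73232243759, p(157)=80630964769, p(158)=88751778802, p(159)=97662728555, p(160)=107438159466, p(161)=118159068427, p(162)=129913904637, p(163)=142798995930, p(164)=156919475295, p(165)=172389800255, p(166)=189334822579, p(167)=207890420102, p(168)=228204732751, p(169)=250438925115, p(170)=274768617130, p(171)=301384802048, p(172)=330495499613, p(173)=362326859895, p(174)=397125074750, p(175)=435157697830, p(176)=476715857290, p(177)=522115831195, p(178)=571701605655, p(179)=625846753120, p(180)=684957390936, p(181)=749474411781, p(182)=819876908323, p(183)=896684817527, p(184)=980462880430, p(185)=1071823774337, p(186)=1171432692373, p(187)=1280011042268.
Final step: p(188) = p(187) + p(186) - p(183) - p(181) + p(176) + p(173) - p(166) - p(162) + p(153) + p(148) - p(137) - p(131) + p(118) + p(111) - p(96) - p(88) + p(71) + p(62) - p(43) - p(33) + p(12) + p(1)
= 1280011042268 + 1171432692373 - 896684817527 - 749474411781 + 476715857290 + 362326859895 - 189334822579 - 129913904637 + 54770336324 + 33549419497 - 11097645016 - 5964539504 + 1482074143 + 679903203 - 118114304 - 44108109 + 4697205 + 1300156 - 63261 - 10143 + 77 + 1
= 1398341745571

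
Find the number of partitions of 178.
571701605655

p(n) counts ways to write n as a sum of positive integers (order ignored).
Euler's pentagonal recurrence: p(k) = p(k-1) + p(k-2) - p(k-5) - p(k-7) + p(k-12) + p(k-15) - ... (offsets j(3j∓1)/2, signs ++--, p(0)=1, p(<0)=0).
DP table for k = 0..177: p(0)=1, p(1)=1, p(2)=2, p(3)=3, p(4)=5, p(5)=7, p(6)=11, p(7)=15, p(8)=22, p(9)=30, p(10)=42, p(11)=56, p(12)=77, p(13)=101, p(14)=135, p(15)=176, p(16)=231, p(17)=297, p(18)=385, p(19)=490, p(20)=627, p(21)=792, p(22)=1002, p(23)=1255, p(24)=1575, p(25)=1958, p(26)=2436, p(27)=3010, p(28)=3718, p(29)=4565, p(30)=5604, p(31)=6842, p(32)=8349, p(33)=10143, p(34)=12310, p(35)=14883, p(36)=17977, p(37)=21637, p(38)=26015, p(39)=31185, p(40)=37338, p(41)=44583, p(42)=53174, p(43)=63261, p(44)=75175, p(45)=89134, p(46)=105558, p(47)=124754, p(48)=147273, p(49)=173525, p(50)=204226, p(51)=239943, p(52)=281589, p(53)=329931, p(54)=386155, p(55)=451276, p(56)=526823, p(57)=614154, p(58)=715220, p(59)=831820, p(60)=966467, p(61)=1121505, p(62)=1300156, p(63)=1505499, p(64)=1741630, p(65)=2012558, p(66)=2323520, p(67)=2679689, p(68)=3087735, p(69)=3554345, p(70)=4087968, p(71)=4697205, p(72)=5392783, p(73)=6185689, p(74)=7089500, p(75)=8118264, p(76)=9289091, p(77)=10619863, p(78)=12132164, p(79)=13848650, p(80)=15796476, p(81)=18004327, p(82)=20506255, p(83)=23338469, p(84)=26543660, p(85)=30167357, p(86)=34262962, p(87)=38887673, p(88)=44108109, p(89)=49995925, p(90)=56634173, p(91)=64112359, p(92)=72533807, p(93)=82010177, p(94)=92669720, p(95)=104651419, p(96)=118114304, p(97)=133230930, p(98)=150198136, p(99)=169229875, p(100)=190569292, p(101)=214481126, p(102)=241265379, p(103)=271248950, p(104)=304801365, p(105)=342325709, p(106)=384276336, p(107)=431149389, p(108)=483502844, p(109)=541946240, p(110)=607163746, p(111)=679903203, p(112)=761002156, p(113)=851376628, p(114)=952050665, p(115)=1064144451, p(116)=1188908248, p(117)=1327710076, p(118)=1482074143, p(119)=1653668665, p(120)=1844349560, p(121)=2056148051, p(122)=2291320912, p(123)=2552338241, p(124)=2841940500, p(125)=3163127352, p(126)=3519222692, p(127)=3913864295, p(128)=4351078600, p(129)=4835271870, p(130)=5371315400, p(131)=5964539504, p(132)=6620830889, p(133)=7346629512, p(134)=8149040695, p(135)=9035836076, p(136)=10015581680, p(137)=11097645016, p(138)=12292341831, p(139)=13610949895, p(140)=15065878135, p(141)=16670689208, p(142)=18440293320, p(143)=20390982757, p(144)=22540654445, p(145)=24908858009, p(146)=27517052599, p(147)=30388671978, p(148)=33549419497, p(149)=37027355200, p(150)=40853235313, p(151)=45060624582, p(152)=49686288421, p(153)=54770336324, p(154)=60356673280, p(155)=66493182097, p(156)=73232243759, p(157)=80630964769, p(158)=88751778802, p(159)=97662728555, p(160)=107438159466, p(161)=118159068427, p(162)=129913904637, p(163)=142798995930, p(164)=156919475295, p(165)=172389800255, p(166)=189334822579, p(167)=207890420102, p(168)=228204732751, p(169)=250438925115, p(170)=274768617130, p(171)=301384802048, p(172)=330495499613, p(173)=362326859895, p(174)=397125074750, p(175)=435157697830, p(176)=476715857290, p(177)=522115831195.
Final step: p(178) = p(177) + p(176) - p(173) - p(171) + p(166) + p(163) - p(156) - p(152) + p(143) + p(138) - p(127) - p(121) + p(108) + p(101) - p(86) - p(78) + p(61) + p(52) - p(33) - p(23) + p(2)
= 522115831195 + 476715857290 - 362326859895 - 301384802048 + 189334822579 + 142798995930 - 73232243759 - 49686288421 + 20390982757 + 12292341831 - 3913864295 - 2056148051 + 483502844 + 214481126 - 34262962 - 12132164 + 1121505 + 281589 - 10143 - 1255 + 2
= 571701605655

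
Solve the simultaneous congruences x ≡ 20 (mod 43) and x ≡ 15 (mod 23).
751

Using Chinese Remainder Theorem:
M = 43 × 23 = 989
M1 = 23, M2 = 43
y1 = 23^(-1) mod 43 = 15
y2 = 43^(-1) mod 23 = 15
x = (20×23×15 + 15×43×15) mod 989 = 751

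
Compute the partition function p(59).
831820

p(n) counts ways to write n as a sum of positive integers (order ignored).
Euler's pentagonal recurrence: p(k) = p(k-1) + p(k-2) - p(k-5) - p(k-7) + p(k-12) + p(k-15) - ... (offsets j(3j∓1)/2, signs ++--, p(0)=1, p(<0)=0).
DP table for k = 0..58: p(0)=1, p(1)=1, p(2)=2, p(3)=3, p(4)=5, p(5)=7, p(6)=11, p(7)=15, p(8)=22, p(9)=30, p(10)=42, p(11)=56, p(12)=77, p(13)=101, p(14)=135, p(15)=176, p(16)=231, p(17)=297, p(18)=385, p(19)=490, p(20)=627, p(21)=792, p(22)=1002, p(23)=1255, p(24)=1575, p(25)=1958, p(26)=2436, p(27)=3010, p(28)=3718, p(29)=4565, p(30)=5604, p(31)=6842, p(32)=8349, p(33)=10143, p(34)=12310, p(35)=14883, p(36)=17977, p(37)=21637, p(38)=26015, p(39)=31185, p(40)=37338, p(41)=44583, p(42)=53174, p(43)=63261, p(44)=75175, p(45)=89134, p(46)=105558, p(47)=124754, p(48)=147273, p(49)=173525, p(50)=204226, p(51)=239943, p(52)=281589, p(53)=329931, p(54)=386155, p(55)=451276, p(56)=526823, p(57)=614154, p(58)=715220.
Final step: p(59) = p(58) + p(57) - p(54) - p(52) + p(47) + p(44) - p(37) - p(33) + p(24) + p(19) - p(8) - p(2)
= 715220 + 614154 - 386155 - 281589 + 124754 + 75175 - 21637 - 10143 + 1575 + 490 - 22 - 2
= 831820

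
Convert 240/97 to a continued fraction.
[2; 2, 9, 5]

Euclidean algorithm steps:
240 = 2 × 97 + 46
97 = 2 × 46 + 5
46 = 9 × 5 + 1
5 = 5 × 1 + 0
Continued fraction: [2; 2, 9, 5]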